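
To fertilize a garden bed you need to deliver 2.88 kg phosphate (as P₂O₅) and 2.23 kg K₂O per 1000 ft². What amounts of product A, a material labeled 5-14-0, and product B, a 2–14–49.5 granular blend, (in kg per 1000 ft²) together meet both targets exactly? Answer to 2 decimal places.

16.07 kg product A, 4.51 kg product B

Let a = kg of product A, b = kg of product B (per 1000 ft²).
P₂O₅: 0.14·a + 0.14·b = 2.88
K₂O: 0·a + 0.495·b = 2.23
Solving simultaneously: a = 16.0664, b = 4.50505.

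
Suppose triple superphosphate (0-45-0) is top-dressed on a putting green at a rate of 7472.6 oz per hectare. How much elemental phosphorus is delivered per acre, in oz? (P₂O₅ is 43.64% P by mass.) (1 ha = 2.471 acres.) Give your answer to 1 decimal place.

P₂O₅ per hectare = 7472.6 × 45% = 3362.67 oz.
Elemental P = 3362.67 × 0.4364 = 1467.47 oz per hectare.
Convert to per acre: 1467.47 × 0.404694 = 593.877 oz.

593.9 oz P per acre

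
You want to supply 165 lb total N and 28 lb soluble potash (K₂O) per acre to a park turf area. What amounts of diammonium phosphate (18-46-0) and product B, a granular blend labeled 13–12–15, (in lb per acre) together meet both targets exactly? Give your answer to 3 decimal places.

Per-acre balance (a = diammonium phosphate, b = product B):
N: 0.18·a + 0.13·b = 165
K₂O: 0·a + 0.15·b = 28
Solving simultaneously: a = 781.8519, b = 186.6667.

781.852 lb diammonium phosphate, 186.667 lb product B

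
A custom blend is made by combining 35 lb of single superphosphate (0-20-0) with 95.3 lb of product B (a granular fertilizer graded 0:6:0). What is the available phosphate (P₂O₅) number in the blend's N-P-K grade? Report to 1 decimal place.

9.8% P₂O₅

Total mass = 35 + 95.3 = 130.3 lb.
P₂O₅ mass = 20%×35 + 6%×95.3 = 12.718 lb.
% P₂O₅ = 12.718 / 130.3 = 9.76055%.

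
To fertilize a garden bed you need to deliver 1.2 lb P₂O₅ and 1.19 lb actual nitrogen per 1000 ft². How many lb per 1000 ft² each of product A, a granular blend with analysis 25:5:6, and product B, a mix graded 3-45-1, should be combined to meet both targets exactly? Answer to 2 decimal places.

Let a = lb of product A, b = lb of product B (per 1000 ft²).
P₂O₅: 0.05·a + 0.45·b = 1.2
N: 0.25·a + 0.03·b = 1.19
Eliminate b: (row1) − 0.45/0.03·(row2) → -3.7·a = -16.65, so a = 4.5.
Then b = (1.19 − 0.25·4.5) / 0.03 = 2.16667.

4.50 lb product A, 2.17 lb product B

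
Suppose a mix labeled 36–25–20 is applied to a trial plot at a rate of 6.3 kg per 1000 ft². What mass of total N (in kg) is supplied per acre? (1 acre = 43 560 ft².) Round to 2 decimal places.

98.79 kg N per acre

nitrogen per 1000 ft² = 6.3 × 36% = 2.268 kg.
Convert to per acre: 2.268 × 43.56 = 98.7941 kg.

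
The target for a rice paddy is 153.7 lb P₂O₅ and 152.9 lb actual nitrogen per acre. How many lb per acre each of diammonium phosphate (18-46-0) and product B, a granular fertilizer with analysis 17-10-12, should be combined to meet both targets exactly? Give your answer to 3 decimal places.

180.050 lb diammonium phosphate, 708.771 lb product B

With a, b = lb per acre of diammonium phosphate and product B:
P₂O₅: 0.46·a + 0.1·b = 153.7
N: 0.18·a + 0.17·b = 152.9
Eliminate b: (row1) − 0.1/0.17·(row2) → 0.354118·a = 63.7588, so a = 180.0498.
Then b = (152.9 − 0.18·180.0498) / 0.17 = 708.7708.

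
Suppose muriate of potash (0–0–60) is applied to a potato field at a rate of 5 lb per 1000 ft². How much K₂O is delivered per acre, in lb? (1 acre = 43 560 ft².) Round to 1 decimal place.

130.7 lb K₂O per acre

K₂O per 1000 ft² = 5 × 60% = 3 lb.
Convert to per acre: 3 × 43.56 = 130.68 lb.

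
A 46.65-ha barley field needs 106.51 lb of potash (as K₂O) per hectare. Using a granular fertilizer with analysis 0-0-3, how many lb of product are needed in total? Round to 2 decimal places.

Product per hectare = 106.51 / 3% = 3550.33 lb.
Total product = 3550.33 × 46.65 = 165623.05 lb.

165623.05 lb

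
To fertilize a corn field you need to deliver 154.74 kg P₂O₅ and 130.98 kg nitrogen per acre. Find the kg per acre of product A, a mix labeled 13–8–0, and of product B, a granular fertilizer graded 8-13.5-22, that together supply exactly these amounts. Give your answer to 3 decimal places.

475.614 kg product A, 864.377 kg product B

Per-acre balance (a = product A, b = product B):
P₂O₅: 0.08·a + 0.135·b = 154.74
N: 0.13·a + 0.08·b = 130.98
From row1: a = (154.74 − 0.135·b) / 0.08.
Into row2: 0.13·(154.74 − 0.135·b)/0.08 + 0.08·b = 130.98 → b = 864.3767, a = 475.6143.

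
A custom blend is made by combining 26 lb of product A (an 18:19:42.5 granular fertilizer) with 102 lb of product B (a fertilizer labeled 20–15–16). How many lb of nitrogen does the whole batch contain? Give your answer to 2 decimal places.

N mass = 18%×26 + 20%×102 = 25.08 lb.

25.08 lb N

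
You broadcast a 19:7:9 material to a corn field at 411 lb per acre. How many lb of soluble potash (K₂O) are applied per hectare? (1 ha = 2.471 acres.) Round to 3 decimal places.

K₂O per acre = 411 × 9% = 36.99 lb.
Convert to per hectare: 36.99 × 2.471 = 91.4023 lb.

91.402 lb K₂O per hectare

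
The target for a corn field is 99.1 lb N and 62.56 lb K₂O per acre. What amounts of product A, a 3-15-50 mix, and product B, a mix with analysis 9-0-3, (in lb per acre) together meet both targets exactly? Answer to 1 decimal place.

60.3 lb product A, 1081.0 lb product B

With a, b = lb per acre of product A and product B:
N: 0.03·a + 0.09·b = 99.1
K₂O: 0.5·a + 0.03·b = 62.56
Solving simultaneously: a = 60.2585, b = 1081.02.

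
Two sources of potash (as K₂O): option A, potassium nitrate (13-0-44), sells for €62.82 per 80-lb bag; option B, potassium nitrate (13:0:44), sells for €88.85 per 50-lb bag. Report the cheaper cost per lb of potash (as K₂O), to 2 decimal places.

option A: K₂O per bag = 80 × 44% = 35.2 lb; cost = 62.82 / 35.2 = €1.7847/lb K₂O.
option B: K₂O per bag = 50 × 44% = 22 lb; cost = 88.85 / 22 = €4.0386/lb K₂O.
option A is cheaper.

€1.78 per lb K₂O (option A)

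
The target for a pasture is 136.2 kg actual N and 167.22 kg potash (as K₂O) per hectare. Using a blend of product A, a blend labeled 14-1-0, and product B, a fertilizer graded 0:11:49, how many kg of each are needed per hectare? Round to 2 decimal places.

972.86 kg product A, 341.27 kg product B

Let a = kg of product A, b = kg of product B (per hectare).
N: 0.14·a + 0·b = 136.2
K₂O: 0·a + 0.49·b = 167.22
Solving simultaneously: a = 972.857, b = 341.265.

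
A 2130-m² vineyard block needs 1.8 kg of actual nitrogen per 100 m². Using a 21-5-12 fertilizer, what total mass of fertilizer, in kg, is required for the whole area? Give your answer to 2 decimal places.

182.57 kg

Product per 100 m² = 1.8 / 21% = 8.57143 kg.
Total product = 8.57143 × 2130 / 100 = 182.571 kg.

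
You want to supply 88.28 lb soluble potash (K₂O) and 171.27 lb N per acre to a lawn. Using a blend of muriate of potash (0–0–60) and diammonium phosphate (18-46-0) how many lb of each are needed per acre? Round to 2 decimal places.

147.13 lb muriate of potash, 951.50 lb diammonium phosphate

Per-acre balance (a = muriate of potash, b = diammonium phosphate):
K₂O: 0.6·a + 0·b = 88.28
N: 0·a + 0.18·b = 171.27
Solving simultaneously: a = 147.133, b = 951.5.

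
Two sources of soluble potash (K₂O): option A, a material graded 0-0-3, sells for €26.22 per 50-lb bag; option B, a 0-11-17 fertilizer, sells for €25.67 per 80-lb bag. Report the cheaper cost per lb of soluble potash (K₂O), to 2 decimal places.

€1.89 per lb K₂O (option B)

option A: K₂O per bag = 50 × 3% = 1.5 lb; cost = 26.22 / 1.5 = €17.4800/lb K₂O.
option B: K₂O per bag = 80 × 17% = 13.6 lb; cost = 25.67 / 13.6 = €1.8875/lb K₂O.
option B is cheaper.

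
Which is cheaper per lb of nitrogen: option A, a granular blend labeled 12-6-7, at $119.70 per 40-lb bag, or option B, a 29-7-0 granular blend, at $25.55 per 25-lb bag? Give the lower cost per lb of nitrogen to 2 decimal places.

option A: N per bag = 40 × 12% = 4.8 lb; cost = 119.70 / 4.8 = $24.9375/lb N.
option B: N per bag = 25 × 29% = 7.25 lb; cost = 25.55 / 7.25 = $3.5241/lb N.
option B is cheaper.

$3.52 per lb N (option B)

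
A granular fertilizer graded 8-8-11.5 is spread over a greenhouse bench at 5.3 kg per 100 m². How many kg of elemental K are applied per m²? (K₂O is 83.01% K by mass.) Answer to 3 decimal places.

0.005 kg K per sq m

K₂O per 100 m² = 5.3 × 11.5% = 0.6095 kg.
Elemental K = 0.6095 × 0.8301 = 0.505946 kg per 100 m².
Convert to per m²: 0.505946 × 0.01 = 0.00505946 kg.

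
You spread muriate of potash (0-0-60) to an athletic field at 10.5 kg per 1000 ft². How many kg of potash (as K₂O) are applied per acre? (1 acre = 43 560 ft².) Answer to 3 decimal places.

K₂O per 1000 ft² = 10.5 × 60% = 6.3 kg.
Convert to per acre: 6.3 × 43.56 = 274.428 kg.

274.428 kg K₂O per acre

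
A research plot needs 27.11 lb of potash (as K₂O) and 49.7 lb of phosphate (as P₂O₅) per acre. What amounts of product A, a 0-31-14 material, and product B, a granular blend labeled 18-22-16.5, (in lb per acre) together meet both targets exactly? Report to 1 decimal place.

109.9 lb product A, 71.1 lb product B

Per-acre balance (a = product A, b = product B):
K₂O: 0.14·a + 0.165·b = 27.11
P₂O₅: 0.31·a + 0.22·b = 49.7
From row1: a = (27.11 − 0.165·b) / 0.14.
Into row2: 0.31·(27.11 − 0.165·b)/0.14 + 0.22·b = 49.7 → b = 71.0614, a = 109.892.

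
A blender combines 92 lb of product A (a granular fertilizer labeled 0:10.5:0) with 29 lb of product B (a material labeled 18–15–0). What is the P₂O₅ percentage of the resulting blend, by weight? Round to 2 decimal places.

11.58% P₂O₅

Total mass = 92 + 29 = 121 lb.
P₂O₅ mass = 10.5%×92 + 15%×29 = 14.01 lb.
% P₂O₅ = 14.01 / 121 = 11.5785%.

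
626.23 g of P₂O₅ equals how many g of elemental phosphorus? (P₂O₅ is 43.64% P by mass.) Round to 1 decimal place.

273.3 g P

P = 626.23 × 0.4364 = 273.287 g.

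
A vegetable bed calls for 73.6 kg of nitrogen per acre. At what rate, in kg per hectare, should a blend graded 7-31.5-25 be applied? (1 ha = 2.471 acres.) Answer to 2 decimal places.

2598.08 kg of product per hectare

Product per acre = 73.6 / 7% = 1051.43 kg.
Convert to per hectare: 1051.43 × 2.471 = 2598.08 kg.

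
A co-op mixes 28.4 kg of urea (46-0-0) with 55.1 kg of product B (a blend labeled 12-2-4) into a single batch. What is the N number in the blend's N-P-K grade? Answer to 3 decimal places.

Total mass = 28.4 + 55.1 = 83.5 kg.
N mass = 46%×28.4 + 12%×55.1 = 19.676 kg.
% N = 19.676 / 83.5 = 23.5641%.

23.564% N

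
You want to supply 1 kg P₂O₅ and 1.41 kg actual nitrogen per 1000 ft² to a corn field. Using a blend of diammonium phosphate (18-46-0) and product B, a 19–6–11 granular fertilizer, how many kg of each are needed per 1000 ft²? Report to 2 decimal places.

With a, b = kg per 1000 ft² of diammonium phosphate and product B:
P₂O₅: 0.46·a + 0.06·b = 1
N: 0.18·a + 0.19·b = 1.41
Eliminate b: (row1) − 0.06/0.19·(row2) → 0.403158·a = 0.554737, so a = 1.37598.
Then b = (1.41 − 0.18·1.37598) / 0.19 = 6.11749.

1.38 kg diammonium phosphate, 6.12 kg product B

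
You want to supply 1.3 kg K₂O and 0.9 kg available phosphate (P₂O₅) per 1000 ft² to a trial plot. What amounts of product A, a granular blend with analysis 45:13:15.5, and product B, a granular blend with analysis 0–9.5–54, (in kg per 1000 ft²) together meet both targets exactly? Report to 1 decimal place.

6.5 kg product A, 0.5 kg product B

With a, b = kg per 1000 ft² of product A and product B:
K₂O: 0.155·a + 0.54·b = 1.3
P₂O₅: 0.13·a + 0.095·b = 0.9
Eliminate b: (row1) − 0.54/0.095·(row2) → -0.583947·a = -3.81579, so a = 6.53447.
Then b = (0.9 − 0.13·6.53447) / 0.095 = 0.531771.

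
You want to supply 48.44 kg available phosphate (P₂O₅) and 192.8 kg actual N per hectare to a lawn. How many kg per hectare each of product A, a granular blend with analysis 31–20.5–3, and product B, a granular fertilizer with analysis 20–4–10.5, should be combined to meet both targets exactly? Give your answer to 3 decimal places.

69.091 kg product A, 856.909 kg product B

Let a = kg of product A, b = kg of product B (per hectare).
P₂O₅: 0.205·a + 0.04·b = 48.44
N: 0.31·a + 0.2·b = 192.8
Eliminate a: (row1) − 0.205/0.31·(row2) → -0.0922581·b = -79.0568, so b = 856.9091.
Back-substitute: a = (48.44 − 0.04·856.9091) / 0.205 = 69.0909.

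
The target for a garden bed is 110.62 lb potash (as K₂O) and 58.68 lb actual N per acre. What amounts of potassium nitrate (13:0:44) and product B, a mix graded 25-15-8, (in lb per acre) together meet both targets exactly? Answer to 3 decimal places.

230.528 lb potassium nitrate, 114.845 lb product B

Per-acre balance (a = potassium nitrate, b = product B):
K₂O: 0.44·a + 0.08·b = 110.62
N: 0.13·a + 0.25·b = 58.68
Eliminate b: (row1) − 0.08/0.25·(row2) → 0.3984·a = 91.8424, so a = 230.5281.
Then b = (58.68 − 0.13·230.5281) / 0.25 = 114.8454.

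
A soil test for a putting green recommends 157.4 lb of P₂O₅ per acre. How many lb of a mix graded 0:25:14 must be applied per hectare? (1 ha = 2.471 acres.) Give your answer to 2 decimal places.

Product per acre = 157.4 / 25% = 629.6 lb.
Convert to per hectare: 629.6 × 2.471 = 1555.742 lb.

1555.74 lb of product per hectare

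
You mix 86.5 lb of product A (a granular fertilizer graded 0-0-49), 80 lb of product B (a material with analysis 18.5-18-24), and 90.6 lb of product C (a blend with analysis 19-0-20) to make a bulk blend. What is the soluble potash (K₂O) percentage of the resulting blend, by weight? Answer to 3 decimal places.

Total mass = 86.5 + 80 + 90.6 = 257.1 lb.
K₂O mass = 49%×86.5 + 24%×80 + 20%×90.6 = 79.705 lb.
% K₂O = 79.705 / 257.1 = 31.0016%.

31.002% K₂O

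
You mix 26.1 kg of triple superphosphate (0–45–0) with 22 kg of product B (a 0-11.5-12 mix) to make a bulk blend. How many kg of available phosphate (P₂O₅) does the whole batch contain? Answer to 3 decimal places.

P₂O₅ mass = 45%×26.1 + 11.5%×22 = 14.275 kg.

14.275 kg P₂O₅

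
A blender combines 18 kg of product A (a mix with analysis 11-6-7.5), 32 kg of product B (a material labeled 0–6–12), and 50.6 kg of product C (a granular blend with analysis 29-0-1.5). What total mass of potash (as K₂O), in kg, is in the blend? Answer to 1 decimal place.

5.9 kg K₂O

K₂O mass = 7.5%×18 + 12%×32 + 1.5%×50.6 = 5.949 kg.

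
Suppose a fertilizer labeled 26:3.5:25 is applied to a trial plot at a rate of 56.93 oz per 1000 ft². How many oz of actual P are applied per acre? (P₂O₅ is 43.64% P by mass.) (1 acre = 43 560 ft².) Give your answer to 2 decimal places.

37.88 oz P per acre

P₂O₅ per 1000 ft² = 56.93 × 3.5% = 1.99255 oz.
Elemental P = 1.99255 × 0.4364 = 0.869549 oz per 1000 ft².
Convert to per acre: 0.869549 × 43.56 = 37.8775 oz.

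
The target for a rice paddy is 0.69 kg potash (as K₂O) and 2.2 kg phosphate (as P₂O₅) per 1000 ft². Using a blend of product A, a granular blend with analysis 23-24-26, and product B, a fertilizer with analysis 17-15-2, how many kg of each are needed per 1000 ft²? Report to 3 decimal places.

1.740 kg product A, 11.883 kg product B

Let a = kg of product A, b = kg of product B (per 1000 ft²).
K₂O: 0.26·a + 0.02·b = 0.69
P₂O₅: 0.24·a + 0.15·b = 2.2
Eliminate a: (row1) − 0.26/0.24·(row2) → -0.1425·b = -1.69333, so b = 11.88304.
Back-substitute: a = (0.69 − 0.02·11.88304) / 0.26 = 1.73977.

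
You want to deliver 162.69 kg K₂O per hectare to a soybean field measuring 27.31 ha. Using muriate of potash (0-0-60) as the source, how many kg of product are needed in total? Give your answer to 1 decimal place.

Product per hectare = 162.69 / 60% = 271.15 kg.
Total product = 271.15 × 27.31 = 7405.11 kg.

7405.1 kg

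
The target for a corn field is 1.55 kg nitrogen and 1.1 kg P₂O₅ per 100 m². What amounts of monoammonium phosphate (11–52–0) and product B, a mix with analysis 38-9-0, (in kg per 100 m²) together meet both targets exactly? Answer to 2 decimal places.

Let a = kg of monoammonium phosphate, b = kg of product B (per 100 m²).
N: 0.11·a + 0.38·b = 1.55
P₂O₅: 0.52·a + 0.09·b = 1.1
Eliminate b: (row1) − 0.38/0.09·(row2) → -2.08556·a = -3.09444, so a = 1.48375.
Then b = (1.1 − 0.52·1.48375) / 0.09 = 3.64944.

1.48 kg monoammonium phosphate, 3.65 kg product B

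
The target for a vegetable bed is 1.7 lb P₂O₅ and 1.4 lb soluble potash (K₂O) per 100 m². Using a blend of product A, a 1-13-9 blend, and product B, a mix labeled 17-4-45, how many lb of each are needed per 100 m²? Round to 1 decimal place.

Per-100 m² balance (a = product A, b = product B):
P₂O₅: 0.13·a + 0.04·b = 1.7
K₂O: 0.09·a + 0.45·b = 1.4
Eliminate a: (row1) − 0.13/0.09·(row2) → -0.61·b = -0.322222, so b = 0.528233.
Back-substitute: a = (1.7 − 0.04·0.528233) / 0.13 = 12.9144.

12.9 lb product A, 0.5 lb product B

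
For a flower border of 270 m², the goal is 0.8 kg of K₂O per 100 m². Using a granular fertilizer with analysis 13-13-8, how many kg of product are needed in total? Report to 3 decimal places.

27.000 kg

Product per 100 m² = 0.8 / 8% = 10 kg.
Total product = 10 × 270 / 100 = 27 kg.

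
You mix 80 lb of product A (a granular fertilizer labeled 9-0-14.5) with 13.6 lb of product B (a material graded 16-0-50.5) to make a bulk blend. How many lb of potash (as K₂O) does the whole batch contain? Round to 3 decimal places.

18.468 lb K₂O

K₂O mass = 14.5%×80 + 50.5%×13.6 = 18.468 lb.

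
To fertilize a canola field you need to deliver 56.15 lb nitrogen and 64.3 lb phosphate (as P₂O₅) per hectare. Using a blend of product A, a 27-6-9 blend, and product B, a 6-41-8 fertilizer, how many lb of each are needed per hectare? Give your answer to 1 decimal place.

With a, b = lb per hectare of product A and product B:
N: 0.27·a + 0.06·b = 56.15
P₂O₅: 0.06·a + 0.41·b = 64.3
Eliminate b: (row1) − 0.06/0.41·(row2) → 0.26122·a = 46.7402, so a = 178.931.
Then b = (64.3 − 0.06·178.931) / 0.41 = 130.644.

178.9 lb product A, 130.6 lb product B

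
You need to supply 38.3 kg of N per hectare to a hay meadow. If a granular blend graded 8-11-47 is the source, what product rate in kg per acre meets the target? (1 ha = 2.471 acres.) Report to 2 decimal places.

193.75 kg of product per acre

Product per hectare = 38.3 / 8% = 478.75 kg.
Convert to per acre: 478.75 × 0.404694 = 193.747 kg.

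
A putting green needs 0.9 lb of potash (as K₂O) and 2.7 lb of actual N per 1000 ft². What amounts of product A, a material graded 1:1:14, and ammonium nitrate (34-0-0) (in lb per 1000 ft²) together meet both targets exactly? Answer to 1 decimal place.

With a, b = lb per 1000 ft² of product A and ammonium nitrate:
K₂O: 0.14·a + 0·b = 0.9
N: 0.01·a + 0.34·b = 2.7
Eliminate a: (row1) − 0.14/0.01·(row2) → -4.76·b = -36.9, so b = 7.7521.
Back-substitute: a = (0.9 − 0·7.7521) / 0.14 = 6.42857.

6.4 lb product A, 7.8 lb ammonium nitrate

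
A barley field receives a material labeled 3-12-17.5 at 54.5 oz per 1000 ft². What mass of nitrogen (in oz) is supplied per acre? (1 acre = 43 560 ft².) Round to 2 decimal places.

71.22 oz N per acre

nitrogen per 1000 ft² = 54.5 × 3% = 1.635 oz.
Convert to per acre: 1.635 × 43.56 = 71.2206 oz.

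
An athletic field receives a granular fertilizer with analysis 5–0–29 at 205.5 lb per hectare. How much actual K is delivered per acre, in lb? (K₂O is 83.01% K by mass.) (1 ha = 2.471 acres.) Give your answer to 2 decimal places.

20.02 lb K per acre

K₂O per hectare = 205.5 × 29% = 59.595 lb.
Elemental K = 59.595 × 0.8301 = 49.4698 lb per hectare.
Convert to per acre: 49.4698 × 0.404694 = 20.0202 lb.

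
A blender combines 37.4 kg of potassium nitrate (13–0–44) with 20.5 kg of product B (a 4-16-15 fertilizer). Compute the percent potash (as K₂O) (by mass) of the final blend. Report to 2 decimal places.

Total mass = 37.4 + 20.5 = 57.9 kg.
K₂O mass = 44%×37.4 + 15%×20.5 = 19.531 kg.
% K₂O = 19.531 / 57.9 = 33.7323%.

33.73% K₂O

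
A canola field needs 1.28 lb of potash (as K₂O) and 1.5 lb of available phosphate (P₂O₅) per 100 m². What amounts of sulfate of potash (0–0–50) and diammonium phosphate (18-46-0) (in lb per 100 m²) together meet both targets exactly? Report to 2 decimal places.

Per-100 m² balance (a = sulfate of potash, b = diammonium phosphate):
K₂O: 0.5·a + 0·b = 1.28
P₂O₅: 0·a + 0.46·b = 1.5
Solving simultaneously: a = 2.56, b = 3.26087.

2.56 lb sulfate of potash, 3.26 lb diammonium phosphate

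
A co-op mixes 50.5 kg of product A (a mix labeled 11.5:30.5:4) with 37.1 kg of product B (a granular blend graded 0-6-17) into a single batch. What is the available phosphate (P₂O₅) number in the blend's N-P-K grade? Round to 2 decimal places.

Total mass = 50.5 + 37.1 = 87.6 kg.
P₂O₅ mass = 30.5%×50.5 + 6%×37.1 = 17.6285 kg.
% P₂O₅ = 17.6285 / 87.6 = 20.1239%.

20.12% P₂O₅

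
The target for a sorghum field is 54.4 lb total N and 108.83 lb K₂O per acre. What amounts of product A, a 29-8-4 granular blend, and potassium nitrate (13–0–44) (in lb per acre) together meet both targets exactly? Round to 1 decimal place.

80.0 lb product A, 240.1 lb potassium nitrate

Let a = lb of product A, b = lb of potassium nitrate (per acre).
N: 0.29·a + 0.13·b = 54.4
K₂O: 0.04·a + 0.44·b = 108.83
Eliminate b: (row1) − 0.13/0.44·(row2) → 0.278182·a = 22.2457, so a = 79.9681.
Then b = (108.83 − 0.04·79.9681) / 0.44 = 240.071.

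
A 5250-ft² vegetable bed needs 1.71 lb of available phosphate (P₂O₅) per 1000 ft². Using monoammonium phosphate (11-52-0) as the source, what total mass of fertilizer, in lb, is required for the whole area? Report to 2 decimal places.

17.26 lb

Product per 1000 ft² = 1.71 / 52% = 3.28846 lb.
Total product = 3.28846 × 5250 / 1000 = 17.2644 lb.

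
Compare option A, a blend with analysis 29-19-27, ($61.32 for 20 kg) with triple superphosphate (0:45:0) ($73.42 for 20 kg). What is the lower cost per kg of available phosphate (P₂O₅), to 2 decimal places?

$8.16 per kg P₂O₅ (triple superphosphate)

option A: P₂O₅ per bag = 20 × 19% = 3.8 kg; cost = 61.32 / 3.8 = $16.1368/kg P₂O₅.
triple superphosphate: P₂O₅ per bag = 20 × 45% = 9 kg; cost = 73.42 / 9 = $8.1578/kg P₂O₅.
triple superphosphate is cheaper.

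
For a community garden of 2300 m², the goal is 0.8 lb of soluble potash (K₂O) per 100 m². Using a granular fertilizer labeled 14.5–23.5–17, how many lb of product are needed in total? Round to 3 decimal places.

Product per 100 m² = 0.8 / 17% = 4.70588 lb.
Total product = 4.70588 × 2300 / 100 = 108.2353 lb.

108.235 lb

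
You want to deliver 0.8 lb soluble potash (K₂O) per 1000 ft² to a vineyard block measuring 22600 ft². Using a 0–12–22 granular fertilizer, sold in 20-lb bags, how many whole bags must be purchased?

5 bags

Product per 1000 ft² = 0.8 / 22% = 3.63636 lb.
Total product = 3.63636 × 22600 / 1000 = 82.1818 lb.
Bags = ⌈82.1818 / 20⌉ = 5.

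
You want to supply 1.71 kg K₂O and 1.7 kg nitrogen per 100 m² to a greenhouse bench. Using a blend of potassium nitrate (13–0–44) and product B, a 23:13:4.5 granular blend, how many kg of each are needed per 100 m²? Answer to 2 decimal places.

With a, b = kg per 100 m² of potassium nitrate and product B:
K₂O: 0.44·a + 0.045·b = 1.71
N: 0.13·a + 0.23·b = 1.7
Eliminate a: (row1) − 0.44/0.13·(row2) → -0.733462·b = -4.04385, so b = 5.51337.
Back-substitute: a = (1.71 − 0.045·5.51337) / 0.44 = 3.3225.

3.32 kg potassium nitrate, 5.51 kg product B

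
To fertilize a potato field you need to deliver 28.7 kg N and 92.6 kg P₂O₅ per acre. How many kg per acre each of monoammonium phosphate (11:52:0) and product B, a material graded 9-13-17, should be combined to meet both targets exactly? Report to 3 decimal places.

With a, b = kg per acre of monoammonium phosphate and product B:
N: 0.11·a + 0.09·b = 28.7
P₂O₅: 0.52·a + 0.13·b = 92.6
Eliminate b: (row1) − 0.09/0.13·(row2) → -0.25·a = -35.4077, so a = 141.6308.
Then b = (92.6 − 0.52·141.6308) / 0.13 = 145.7846.

141.631 kg monoammonium phosphate, 145.785 kg product B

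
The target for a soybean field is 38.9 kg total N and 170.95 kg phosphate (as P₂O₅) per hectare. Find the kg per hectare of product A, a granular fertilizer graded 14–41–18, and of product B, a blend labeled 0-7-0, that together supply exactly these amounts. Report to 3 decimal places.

Let a = kg of product A, b = kg of product B (per hectare).
N: 0.14·a + 0·b = 38.9
P₂O₅: 0.41·a + 0.07·b = 170.95
Eliminate b: (row1) − 0/0.07·(row2) → 0.14·a = 38.9, so a = 277.8571.
Then b = (170.95 − 0.41·277.8571) / 0.07 = 814.6939.

277.857 kg product A, 814.694 kg product B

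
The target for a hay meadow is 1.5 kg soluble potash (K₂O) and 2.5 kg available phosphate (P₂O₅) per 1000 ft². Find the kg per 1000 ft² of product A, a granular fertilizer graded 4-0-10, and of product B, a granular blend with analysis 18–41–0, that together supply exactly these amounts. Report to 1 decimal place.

With a, b = kg per 1000 ft² of product A and product B:
K₂O: 0.1·a + 0·b = 1.5
P₂O₅: 0·a + 0.41·b = 2.5
Solving simultaneously: a = 15, b = 6.09756.

15.0 kg product A, 6.1 kg product B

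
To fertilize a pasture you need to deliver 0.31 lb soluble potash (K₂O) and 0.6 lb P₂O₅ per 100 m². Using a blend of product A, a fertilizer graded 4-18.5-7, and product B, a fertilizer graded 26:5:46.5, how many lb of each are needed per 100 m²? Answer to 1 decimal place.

Let a = lb of product A, b = lb of product B (per 100 m²).
K₂O: 0.07·a + 0.465·b = 0.31
P₂O₅: 0.185·a + 0.05·b = 0.6
Eliminate a: (row1) − 0.07/0.185·(row2) → 0.446081·b = 0.082973, so b = 0.186004.
Back-substitute: a = (0.31 − 0.465·0.186004) / 0.07 = 3.19297.

3.2 lb product A, 0.2 lb product B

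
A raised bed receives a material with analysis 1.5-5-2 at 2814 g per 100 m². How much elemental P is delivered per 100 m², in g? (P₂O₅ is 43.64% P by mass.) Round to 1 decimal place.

P₂O₅ per 100 m² = 2814 × 5% = 140.7 g.
Elemental P = 140.7 × 0.4364 = 61.4015 g per 100 m².

61.4 g P per hundred sq m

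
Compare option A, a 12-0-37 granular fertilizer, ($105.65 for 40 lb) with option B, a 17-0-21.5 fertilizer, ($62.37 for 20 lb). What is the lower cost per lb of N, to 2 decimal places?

$18.34 per lb N (option B)

option A: N per bag = 40 × 12% = 4.8 lb; cost = 105.65 / 4.8 = $22.0104/lb N.
option B: N per bag = 20 × 17% = 3.4 lb; cost = 62.37 / 3.4 = $18.3441/lb N.
option B is cheaper.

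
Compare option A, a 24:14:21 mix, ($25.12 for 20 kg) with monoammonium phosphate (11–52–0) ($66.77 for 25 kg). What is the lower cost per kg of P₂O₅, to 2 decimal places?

$5.14 per kg P₂O₅ (monoammonium phosphate)

option A: P₂O₅ per bag = 20 × 14% = 2.8 kg; cost = 25.12 / 2.8 = $8.9714/kg P₂O₅.
monoammonium phosphate: P₂O₅ per bag = 25 × 52% = 13 kg; cost = 66.77 / 13 = $5.1362/kg P₂O₅.
monoammonium phosphate is cheaper.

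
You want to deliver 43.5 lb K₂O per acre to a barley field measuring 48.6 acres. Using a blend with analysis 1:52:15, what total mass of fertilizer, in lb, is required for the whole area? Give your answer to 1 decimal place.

Product per acre = 43.5 / 15% = 290 lb.
Total product = 290 × 48.6 = 14094 lb.

14094.0 lb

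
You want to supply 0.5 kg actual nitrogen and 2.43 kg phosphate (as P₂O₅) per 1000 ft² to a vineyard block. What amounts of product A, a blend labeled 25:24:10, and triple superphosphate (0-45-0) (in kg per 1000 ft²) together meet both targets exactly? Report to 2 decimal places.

2.00 kg product A, 4.33 kg triple superphosphate

Let a = kg of product A, b = kg of triple superphosphate (per 1000 ft²).
N: 0.25·a + 0·b = 0.5
P₂O₅: 0.24·a + 0.45·b = 2.43
Eliminate a: (row1) − 0.25/0.24·(row2) → -0.46875·b = -2.03125, so b = 4.33333.
Back-substitute: a = (0.5 − 0·4.33333) / 0.25 = 2.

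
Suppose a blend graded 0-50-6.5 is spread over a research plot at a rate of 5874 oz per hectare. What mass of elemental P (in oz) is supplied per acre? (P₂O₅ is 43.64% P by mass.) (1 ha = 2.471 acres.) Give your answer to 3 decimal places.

518.700 oz P per acre

P₂O₅ per hectare = 5874 × 50% = 2937 oz.
Elemental P = 2937 × 0.4364 = 1281.71 oz per hectare.
Convert to per acre: 1281.71 × 0.404694 = 518.6996 oz.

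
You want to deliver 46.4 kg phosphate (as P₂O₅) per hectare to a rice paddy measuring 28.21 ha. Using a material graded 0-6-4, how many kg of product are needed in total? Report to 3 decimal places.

21815.733 kg

Product per hectare = 46.4 / 6% = 773.333 kg.
Total product = 773.333 × 28.21 = 21815.7333 kg.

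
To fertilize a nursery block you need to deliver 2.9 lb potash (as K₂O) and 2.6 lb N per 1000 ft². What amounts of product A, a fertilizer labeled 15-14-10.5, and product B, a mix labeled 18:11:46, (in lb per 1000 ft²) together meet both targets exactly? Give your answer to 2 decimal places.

Let a = lb of product A, b = lb of product B (per 1000 ft²).
K₂O: 0.105·a + 0.46·b = 2.9
N: 0.15·a + 0.18·b = 2.6
From row1: a = (2.9 − 0.46·b) / 0.105.
Into row2: 0.15·(2.9 − 0.46·b)/0.105 + 0.18·b = 2.6 → b = 3.23353, a = 13.4531.

13.45 lb product A, 3.23 lb product B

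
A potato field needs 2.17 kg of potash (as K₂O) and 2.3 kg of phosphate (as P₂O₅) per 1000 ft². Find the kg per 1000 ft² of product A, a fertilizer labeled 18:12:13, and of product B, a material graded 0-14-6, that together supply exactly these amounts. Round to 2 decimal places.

With a, b = kg per 1000 ft² of product A and product B:
K₂O: 0.13·a + 0.06·b = 2.17
P₂O₅: 0.12·a + 0.14·b = 2.3
From row1: a = (2.17 − 0.06·b) / 0.13.
Into row2: 0.12·(2.17 − 0.06·b)/0.13 + 0.14·b = 2.3 → b = 3.50909, a = 15.0727.

15.07 kg product A, 3.51 kg product B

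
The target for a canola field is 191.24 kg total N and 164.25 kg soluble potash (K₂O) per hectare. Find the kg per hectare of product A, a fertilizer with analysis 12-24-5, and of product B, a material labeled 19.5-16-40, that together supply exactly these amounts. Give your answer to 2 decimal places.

1162.54 kg product A, 265.31 kg product B

Let a = kg of product A, b = kg of product B (per hectare).
N: 0.12·a + 0.195·b = 191.24
K₂O: 0.05·a + 0.4·b = 164.25
From row1: a = (191.24 − 0.195·b) / 0.12.
Into row2: 0.05·(191.24 − 0.195·b)/0.12 + 0.4·b = 164.25 → b = 265.307, a = 1162.542.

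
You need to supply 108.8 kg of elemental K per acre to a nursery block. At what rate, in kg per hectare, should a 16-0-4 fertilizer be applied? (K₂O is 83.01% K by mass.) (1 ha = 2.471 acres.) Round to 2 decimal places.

As K₂O: 108.8 / 0.8301 = 131.069 kg per acre.
Product per acre = 131.069 / 4% = 3276.71 kg.
Convert to per hectare: 3276.71 × 2.471 = 8096.759 kg.

8096.76 kg of product per hectare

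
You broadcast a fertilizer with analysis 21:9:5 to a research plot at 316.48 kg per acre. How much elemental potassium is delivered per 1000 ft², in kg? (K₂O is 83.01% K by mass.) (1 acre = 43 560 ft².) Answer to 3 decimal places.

0.302 kg K per thousand sq ft

K₂O per acre = 316.48 × 5% = 15.824 kg.
Elemental K = 15.824 × 0.8301 = 13.1355 kg per acre.
Convert to per 1000 ft²: 13.1355 × 0.0229568 = 0.30155 kg.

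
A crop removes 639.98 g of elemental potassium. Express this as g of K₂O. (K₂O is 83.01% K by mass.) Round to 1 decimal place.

K₂O = 639.98 / 0.8301 = 770.967 g.

771.0 g K₂O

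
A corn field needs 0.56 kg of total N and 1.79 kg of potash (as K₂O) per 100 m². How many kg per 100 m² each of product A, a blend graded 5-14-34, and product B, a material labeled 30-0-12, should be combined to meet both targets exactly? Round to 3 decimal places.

Let a = kg of product A, b = kg of product B (per 100 m²).
N: 0.05·a + 0.3·b = 0.56
K₂O: 0.34·a + 0.12·b = 1.79
Eliminate b: (row1) − 0.3/0.12·(row2) → -0.8·a = -3.915, so a = 4.89375.
Then b = (1.79 − 0.34·4.89375) / 0.12 = 1.05104.

4.894 kg product A, 1.051 kg product B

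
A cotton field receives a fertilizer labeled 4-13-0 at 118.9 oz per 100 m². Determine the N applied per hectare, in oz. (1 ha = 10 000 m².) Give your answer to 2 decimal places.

nitrogen per 100 m² = 118.9 × 4% = 4.756 oz.
Convert to per hectare: 4.756 × 100 = 475.6 oz.

475.60 oz N per hectare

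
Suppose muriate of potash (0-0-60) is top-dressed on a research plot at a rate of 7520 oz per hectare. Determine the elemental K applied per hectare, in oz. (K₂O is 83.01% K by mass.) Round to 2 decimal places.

3745.41 oz K per hectare

K₂O per hectare = 7520 × 60% = 4512 oz.
Elemental K = 4512 × 0.8301 = 3745.411 oz per hectare.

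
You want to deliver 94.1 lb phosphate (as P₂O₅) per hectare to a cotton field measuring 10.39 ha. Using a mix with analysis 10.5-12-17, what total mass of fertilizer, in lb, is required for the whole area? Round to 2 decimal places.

8147.49 lb

Product per hectare = 94.1 / 12% = 784.167 lb.
Total product = 784.167 × 10.39 = 8147.492 lb.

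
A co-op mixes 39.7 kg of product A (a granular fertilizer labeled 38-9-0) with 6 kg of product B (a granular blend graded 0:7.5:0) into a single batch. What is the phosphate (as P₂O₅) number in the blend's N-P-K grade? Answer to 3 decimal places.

Total mass = 39.7 + 6 = 45.7 kg.
P₂O₅ mass = 9%×39.7 + 7.5%×6 = 4.023 kg.
% P₂O₅ = 4.023 / 45.7 = 8.80306%.

8.803% P₂O₅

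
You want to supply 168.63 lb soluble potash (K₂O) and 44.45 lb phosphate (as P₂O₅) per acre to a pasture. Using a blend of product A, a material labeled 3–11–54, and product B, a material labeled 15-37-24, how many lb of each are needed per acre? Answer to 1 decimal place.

Let a = lb of product A, b = lb of product B (per acre).
K₂O: 0.54·a + 0.24·b = 168.63
P₂O₅: 0.11·a + 0.37·b = 44.45
Eliminate a: (row1) − 0.54/0.11·(row2) → -1.57636·b = -49.5791, so b = 31.4516.
Back-substitute: a = (168.63 − 0.24·31.4516) / 0.54 = 298.299.

298.3 lb product A, 31.5 lb product B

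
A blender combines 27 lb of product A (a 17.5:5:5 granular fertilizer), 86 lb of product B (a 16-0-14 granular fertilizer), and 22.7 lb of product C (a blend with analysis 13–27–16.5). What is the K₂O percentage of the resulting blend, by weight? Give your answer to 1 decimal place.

Total mass = 27 + 86 + 22.7 = 135.7 lb.
K₂O mass = 5%×27 + 14%×86 + 16.5%×22.7 = 17.1355 lb.
% K₂O = 17.1355 / 135.7 = 12.6275%.

12.6% K₂O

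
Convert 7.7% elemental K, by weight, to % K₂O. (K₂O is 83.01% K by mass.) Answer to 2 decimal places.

9.28% K₂O

%K₂O = 7.7 / 0.8301 = 9.27599%.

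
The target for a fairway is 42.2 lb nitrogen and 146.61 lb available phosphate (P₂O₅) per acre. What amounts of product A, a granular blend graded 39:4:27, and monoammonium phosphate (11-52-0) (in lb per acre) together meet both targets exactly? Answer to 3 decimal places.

Let a = lb of product A, b = lb of monoammonium phosphate (per acre).
N: 0.39·a + 0.11·b = 42.2
P₂O₅: 0.04·a + 0.52·b = 146.61
Eliminate a: (row1) − 0.39/0.04·(row2) → -4.96·b = -1387.25, so b = 279.686996.
Back-substitute: a = (42.2 − 0.11·279.686996) / 0.39 = 29.3191.

29.319 lb product A, 279.687 lb monoammonium phosphate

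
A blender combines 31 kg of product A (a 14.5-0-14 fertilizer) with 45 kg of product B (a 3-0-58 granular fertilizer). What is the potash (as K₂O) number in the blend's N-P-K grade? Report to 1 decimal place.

Total mass = 31 + 45 = 76 kg.
K₂O mass = 14%×31 + 58%×45 = 30.44 kg.
% K₂O = 30.44 / 76 = 40.0526%.

40.1% K₂O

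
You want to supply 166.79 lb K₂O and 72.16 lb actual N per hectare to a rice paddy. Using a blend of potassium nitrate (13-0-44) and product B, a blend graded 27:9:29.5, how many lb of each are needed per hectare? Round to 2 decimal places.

295.17 lb potassium nitrate, 125.14 lb product B

Per-hectare balance (a = potassium nitrate, b = product B):
K₂O: 0.44·a + 0.295·b = 166.79
N: 0.13·a + 0.27·b = 72.16
Eliminate a: (row1) − 0.44/0.13·(row2) → -0.618846·b = -77.4438, so b = 125.142.
Back-substitute: a = (166.79 − 0.295·125.142) / 0.44 = 295.166.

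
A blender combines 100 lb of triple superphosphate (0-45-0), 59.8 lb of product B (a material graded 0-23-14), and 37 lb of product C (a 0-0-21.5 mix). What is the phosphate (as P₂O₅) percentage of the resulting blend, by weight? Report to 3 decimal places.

Total mass = 100 + 59.8 + 37 = 196.8 lb.
P₂O₅ mass = 45%×100 + 23%×59.8 + 0%×37 = 58.754 lb.
% P₂O₅ = 58.754 / 196.8 = 29.8547%.

29.855% P₂O₅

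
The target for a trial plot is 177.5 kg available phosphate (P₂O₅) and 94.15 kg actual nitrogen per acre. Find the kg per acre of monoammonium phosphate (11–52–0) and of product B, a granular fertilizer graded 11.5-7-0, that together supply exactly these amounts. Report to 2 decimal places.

265.30 kg monoammonium phosphate, 564.93 kg product B

Per-acre balance (a = monoammonium phosphate, b = product B):
P₂O₅: 0.52·a + 0.07·b = 177.5
N: 0.11·a + 0.115·b = 94.15
Eliminate a: (row1) − 0.52/0.11·(row2) → -0.473636·b = -267.573, so b = 564.933.
Back-substitute: a = (177.5 − 0.07·564.933) / 0.52 = 265.298.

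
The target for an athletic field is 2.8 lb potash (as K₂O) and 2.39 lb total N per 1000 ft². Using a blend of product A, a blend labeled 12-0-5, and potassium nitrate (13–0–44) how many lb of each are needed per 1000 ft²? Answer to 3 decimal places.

14.851 lb product A, 4.676 lb potassium nitrate

Per-1000 ft² balance (a = product A, b = potassium nitrate):
K₂O: 0.05·a + 0.44·b = 2.8
N: 0.12·a + 0.13·b = 2.39
Solving simultaneously: a = 14.85097, b = 4.67603.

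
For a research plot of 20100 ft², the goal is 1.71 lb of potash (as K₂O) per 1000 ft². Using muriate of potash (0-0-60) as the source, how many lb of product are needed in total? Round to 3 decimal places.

Product per 1000 ft² = 1.71 / 60% = 2.85 lb.
Total product = 2.85 × 20100 / 1000 = 57.285 lb.

57.285 lb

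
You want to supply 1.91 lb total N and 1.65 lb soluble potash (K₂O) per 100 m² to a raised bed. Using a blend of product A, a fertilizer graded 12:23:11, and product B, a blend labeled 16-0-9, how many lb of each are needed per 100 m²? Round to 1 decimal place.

With a, b = lb per 100 m² of product A and product B:
N: 0.12·a + 0.16·b = 1.91
K₂O: 0.11·a + 0.09·b = 1.65
Solving simultaneously: a = 13.5441, b = 1.77941.

13.5 lb product A, 1.8 lb product B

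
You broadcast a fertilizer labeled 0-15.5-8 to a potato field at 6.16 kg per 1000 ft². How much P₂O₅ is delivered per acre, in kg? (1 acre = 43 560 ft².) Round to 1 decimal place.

41.6 kg P₂O₅ per acre

P₂O₅ per 1000 ft² = 6.16 × 15.5% = 0.9548 kg.
Convert to per acre: 0.9548 × 43.56 = 41.5911 kg.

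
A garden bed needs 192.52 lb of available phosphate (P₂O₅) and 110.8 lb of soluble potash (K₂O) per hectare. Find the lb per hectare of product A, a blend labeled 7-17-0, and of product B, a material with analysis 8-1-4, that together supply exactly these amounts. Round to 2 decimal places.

Let a = lb of product A, b = lb of product B (per hectare).
P₂O₅: 0.17·a + 0.01·b = 192.52
K₂O: 0·a + 0.04·b = 110.8
Solving simultaneously: a = 969.529, b = 2770.

969.53 lb product A, 2770.00 lb product B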